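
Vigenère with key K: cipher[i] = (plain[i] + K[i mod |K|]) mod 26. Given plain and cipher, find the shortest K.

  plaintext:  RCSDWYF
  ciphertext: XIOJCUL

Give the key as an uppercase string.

GGW

  i= 0: X-R =  6 → G
  i= 1: I-C =  6 → G
  i= 2: O-S = 22 → W
  i= 3: J-D =  6 → G
  i= 4: C-W =  6 → G
  i= 5: U-Y = 22 → W
  i= 6: L-F =  6 → G
  shifts repeat with period 3: GGW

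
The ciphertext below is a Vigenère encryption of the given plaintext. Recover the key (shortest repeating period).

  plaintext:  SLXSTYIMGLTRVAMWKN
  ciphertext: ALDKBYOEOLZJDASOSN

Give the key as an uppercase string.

IAGS

  i= 0: A-S =  8 → I
  i= 1: L-L =  0 → A
  i= 2: D-X =  6 → G
  i= 3: K-S = 18 → S
  i= 4: B-T =  8 → I
  i= 5: Y-Y =  0 → A
  i= 6: O-I =  6 → G
  i= 7: E-M = 18 → S
  i= 8: O-G =  8 → I
  i= 9: L-L =  0 → A
  i=10: Z-T =  6 → G
  i=11: J-R = 18 → S
  i=12: D-V =  8 → I
  i=13: A-A =  0 → A
  i=14: S-M =  6 → G
  i=15: O-W = 18 → S
  i=16: S-K =  8 → I
  i=17: N-N =  0 → A
  shifts repeat with period 4: IAGS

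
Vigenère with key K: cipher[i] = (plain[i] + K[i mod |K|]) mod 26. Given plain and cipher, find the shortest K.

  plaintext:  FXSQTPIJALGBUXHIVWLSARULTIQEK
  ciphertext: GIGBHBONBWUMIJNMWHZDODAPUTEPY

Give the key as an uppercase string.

  i= 0: G-F =  1 → B
  i= 1: I-X = 11 → L
  i= 2: G-S = 14 → O
  i= 3: B-Q = 11 → L
  i= 4: H-T = 14 → O
  i= 5: B-P = 12 → M
  i= 6: O-I =  6 → G
  i= 7: N-J =  4 → E
  i= 8: B-A =  1 → B
  i= 9: W-L = 11 → L
  i=10: U-G = 14 → O
  i=11: M-B = 11 → L
  i=12: I-U = 14 → O
  i=13: J-X = 12 → M
  i=14: N-H =  6 → G
  i=15: M-I =  4 → E
  i=16: W-V =  1 → B
  i=17: H-W = 11 → L
  i=18: Z-L = 14 → O
  i=19: D-S = 11 → L
  i=20: O-A = 14 → O
  i=21: D-R = 12 → M
  i=22: A-U =  6 → G
  i=23: P-L =  4 → E
  i=24: U-T =  1 → B
  i=25: T-I = 11 → L
  i=26: E-Q = 14 → O
  i=27: P-E = 11 → L
  i=28: Y-K = 14 → O
  shifts repeat with period 8: BLOLOMGE

BLOLOMGE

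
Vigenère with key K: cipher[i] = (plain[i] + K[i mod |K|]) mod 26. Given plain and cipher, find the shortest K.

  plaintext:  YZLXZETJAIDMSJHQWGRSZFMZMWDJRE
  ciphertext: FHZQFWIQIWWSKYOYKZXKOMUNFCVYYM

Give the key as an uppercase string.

  i= 0: F-Y =  7 → H
  i= 1: H-Z =  8 → I
  i= 2: Z-L = 14 → O
  i= 3: Q-X = 19 → T
  i= 4: F-Z =  6 → G
  i= 5: W-E = 18 → S
  i= 6: I-T = 15 → P
  i= 7: Q-J =  7 → H
  i= 8: I-A =  8 → I
  i= 9: W-I = 14 → O
  i=10: W-D = 19 → T
  i=11: S-M =  6 → G
  i=12: K-S = 18 → S
  i=13: Y-J = 15 → P
  i=14: O-H =  7 → H
  i=15: Y-Q =  8 → I
  i=16: K-W = 14 → O
  i=17: Z-G = 19 → T
  i=18: X-R =  6 → G
  i=19: K-S = 18 → S
  i=20: O-Z = 15 → P
  i=21: M-F =  7 → H
  i=22: U-M =  8 → I
  i=23: N-Z = 14 → O
  i=24: F-M = 19 → T
  i=25: C-W =  6 → G
  i=26: V-D = 18 → S
  i=27: Y-J = 15 → P
  i=28: Y-R =  7 → H
  i=29: M-E =  8 → I
  shifts repeat with period 7: HIOTGSP

HIOTGSP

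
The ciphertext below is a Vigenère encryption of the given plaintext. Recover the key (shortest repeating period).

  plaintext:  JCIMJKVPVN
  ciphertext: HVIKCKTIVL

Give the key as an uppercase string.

  i= 0: H-J = 24 → Y
  i= 1: V-C = 19 → T
  i= 2: I-I =  0 → A
  i= 3: K-M = 24 → Y
  i= 4: C-J = 19 → T
  i= 5: K-K =  0 → A
  i= 6: T-V = 24 → Y
  i= 7: I-P = 19 → T
  i= 8: V-V =  0 → A
  i= 9: L-N = 24 → Y
  shifts repeat with period 3: YTA

YTA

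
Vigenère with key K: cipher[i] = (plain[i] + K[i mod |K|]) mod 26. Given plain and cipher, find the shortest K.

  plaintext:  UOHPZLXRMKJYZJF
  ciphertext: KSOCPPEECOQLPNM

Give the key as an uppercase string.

QEHN

  i= 0: K-U = 16 → Q
  i= 1: S-O =  4 → E
  i= 2: O-H =  7 → H
  i= 3: C-P = 13 → N
  i= 4: P-Z = 16 → Q
  i= 5: P-L =  4 → E
  i= 6: E-X =  7 → H
  i= 7: E-R = 13 → N
  i= 8: C-M = 16 → Q
  i= 9: O-K =  4 → E
  i=10: Q-J =  7 → H
  i=11: L-Y = 13 → N
  i=12: P-Z = 16 → Q
  i=13: N-J =  4 → E
  i=14: M-F =  7 → H
  shifts repeat with period 4: QEHN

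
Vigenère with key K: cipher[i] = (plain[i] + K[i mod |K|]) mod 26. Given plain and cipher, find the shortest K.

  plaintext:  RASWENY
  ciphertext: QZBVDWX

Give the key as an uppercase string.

  i= 0: Q-R = 25 → Z
  i= 1: Z-A = 25 → Z
  i= 2: B-S =  9 → J
  i= 3: V-W = 25 → Z
  i= 4: D-E = 25 → Z
  i= 5: W-N =  9 → J
  i= 6: X-Y = 25 → Z
  shifts repeat with period 3: ZZJ

ZZJ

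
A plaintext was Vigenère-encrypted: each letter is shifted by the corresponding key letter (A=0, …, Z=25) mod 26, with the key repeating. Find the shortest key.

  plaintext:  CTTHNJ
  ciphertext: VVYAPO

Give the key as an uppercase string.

TCF

  i= 0: V-C = 19 → T
  i= 1: V-T =  2 → C
  i= 2: Y-T =  5 → F
  i= 3: A-H = 19 → T
  i= 4: P-N =  2 → C
  i= 5: O-J =  5 → F
  shifts repeat with period 3: TCF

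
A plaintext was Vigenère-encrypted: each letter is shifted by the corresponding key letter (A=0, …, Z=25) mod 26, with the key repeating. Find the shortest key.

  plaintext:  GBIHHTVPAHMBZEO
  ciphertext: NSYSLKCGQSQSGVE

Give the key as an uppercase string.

HRQLER

  i= 0: N-G =  7 → H
  i= 1: S-B = 17 → R
  i= 2: Y-I = 16 → Q
  i= 3: S-H = 11 → L
  i= 4: L-H =  4 → E
  i= 5: K-T = 17 → R
  i= 6: C-V =  7 → H
  i= 7: G-P = 17 → R
  i= 8: Q-A = 16 → Q
  i= 9: S-H = 11 → L
  i=10: Q-M =  4 → E
  i=11: S-B = 17 → R
  i=12: G-Z =  7 → H
  i=13: V-E = 17 → R
  i=14: E-O = 16 → Q
  shifts repeat with period 6: HRQLER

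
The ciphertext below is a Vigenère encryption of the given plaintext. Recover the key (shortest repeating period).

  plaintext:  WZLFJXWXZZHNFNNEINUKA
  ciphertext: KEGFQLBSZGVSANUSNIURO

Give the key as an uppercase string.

  i= 0: K-W = 14 → O
  i= 1: E-Z =  5 → F
  i= 2: G-L = 21 → V
  i= 3: F-F =  0 → A
  i= 4: Q-J =  7 → H
  i= 5: L-X = 14 → O
  i= 6: B-W =  5 → F
  i= 7: S-X = 21 → V
  i= 8: Z-Z =  0 → A
  i= 9: G-Z =  7 → H
  i=10: V-H = 14 → O
  i=11: S-N =  5 → F
  i=12: A-F = 21 → V
  i=13: N-N =  0 → A
  i=14: U-N =  7 → H
  i=15: S-E = 14 → O
  i=16: N-I =  5 → F
  i=17: I-N = 21 → V
  i=18: U-U =  0 → A
  i=19: R-K =  7 → H
  i=20: O-A = 14 → O
  shifts repeat with period 5: OFVAH

OFVAH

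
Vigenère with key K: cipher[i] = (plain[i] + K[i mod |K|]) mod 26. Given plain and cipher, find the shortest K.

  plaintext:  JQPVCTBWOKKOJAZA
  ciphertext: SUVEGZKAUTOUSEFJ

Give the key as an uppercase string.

JEG

  i= 0: S-J =  9 → J
  i= 1: U-Q =  4 → E
  i= 2: V-P =  6 → G
  i= 3: E-V =  9 → J
  i= 4: G-C =  4 → E
  i= 5: Z-T =  6 → G
  i= 6: K-B =  9 → J
  i= 7: A-W =  4 → E
  i= 8: U-O =  6 → G
  i= 9: T-K =  9 → J
  i=10: O-K =  4 → E
  i=11: U-O =  6 → G
  i=12: S-J =  9 → J
  i=13: E-A =  4 → E
  i=14: F-Z =  6 → G
  i=15: J-A =  9 → J
  shifts repeat with period 3: JEG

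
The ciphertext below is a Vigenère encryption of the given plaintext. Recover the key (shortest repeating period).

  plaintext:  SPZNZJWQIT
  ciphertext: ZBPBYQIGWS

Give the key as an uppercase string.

  i= 0: Z-S =  7 → H
  i= 1: B-P = 12 → M
  i= 2: P-Z = 16 → Q
  i= 3: B-N = 14 → O
  i= 4: Y-Z = 25 → Z
  i= 5: Q-J =  7 → H
  i= 6: I-W = 12 → M
  i= 7: G-Q = 16 → Q
  i= 8: W-I = 14 → O
  i= 9: S-T = 25 → Z
  shifts repeat with period 5: HMQOZ

HMQOZ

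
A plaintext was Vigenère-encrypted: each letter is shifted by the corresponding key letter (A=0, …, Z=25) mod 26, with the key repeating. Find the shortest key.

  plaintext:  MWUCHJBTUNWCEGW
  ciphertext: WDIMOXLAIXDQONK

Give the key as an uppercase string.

KHO

  i= 0: W-M = 10 → K
  i= 1: D-W =  7 → H
  i= 2: I-U = 14 → O
  i= 3: M-C = 10 → K
  i= 4: O-H =  7 → H
  i= 5: X-J = 14 → O
  i= 6: L-B = 10 → K
  i= 7: A-T =  7 → H
  i= 8: I-U = 14 → O
  i= 9: X-N = 10 → K
  i=10: D-W =  7 → H
  i=11: Q-C = 14 → O
  i=12: O-E = 10 → K
  i=13: N-G =  7 → H
  i=14: K-W = 14 → O
  shifts repeat with period 3: KHO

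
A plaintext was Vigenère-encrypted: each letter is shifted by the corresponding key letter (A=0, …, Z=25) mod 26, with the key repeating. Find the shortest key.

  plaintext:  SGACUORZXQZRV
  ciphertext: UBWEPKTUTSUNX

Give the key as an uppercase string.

  i= 0: U-S =  2 → C
  i= 1: B-G = 21 → V
  i= 2: W-A = 22 → W
  i= 3: E-C =  2 → C
  i= 4: P-U = 21 → V
  i= 5: K-O = 22 → W
  i= 6: T-R =  2 → C
  i= 7: U-Z = 21 → V
  i= 8: T-X = 22 → W
  i= 9: S-Q =  2 → C
  i=10: U-Z = 21 → V
  i=11: N-R = 22 → W
  i=12: X-V =  2 → C
  shifts repeat with period 3: CVW

CVW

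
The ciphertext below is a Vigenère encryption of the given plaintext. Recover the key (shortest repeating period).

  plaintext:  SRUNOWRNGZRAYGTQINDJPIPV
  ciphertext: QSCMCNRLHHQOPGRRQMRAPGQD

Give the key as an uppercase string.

YBIZORA

  i= 0: Q-S = 24 → Y
  i= 1: S-R =  1 → B
  i= 2: C-U =  8 → I
  i= 3: M-N = 25 → Z
  i= 4: C-O = 14 → O
  i= 5: N-W = 17 → R
  i= 6: R-R =  0 → A
  i= 7: L-N = 24 → Y
  i= 8: H-G =  1 → B
  i= 9: H-Z =  8 → I
  i=10: Q-R = 25 → Z
  i=11: O-A = 14 → O
  i=12: P-Y = 17 → R
  i=13: G-G =  0 → A
  i=14: R-T = 24 → Y
  i=15: R-Q =  1 → B
  i=16: Q-I =  8 → I
  i=17: M-N = 25 → Z
  i=18: R-D = 14 → O
  i=19: A-J = 17 → R
  i=20: P-P =  0 → A
  i=21: G-I = 24 → Y
  i=22: Q-P =  1 → B
  i=23: D-V =  8 → I
  shifts repeat with period 7: YBIZORA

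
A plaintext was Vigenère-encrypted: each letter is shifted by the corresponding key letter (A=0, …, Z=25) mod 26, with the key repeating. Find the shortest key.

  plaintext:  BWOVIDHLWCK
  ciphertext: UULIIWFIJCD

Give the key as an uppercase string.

  i= 0: U-B = 19 → T
  i= 1: U-W = 24 → Y
  i= 2: L-O = 23 → X
  i= 3: I-V = 13 → N
  i= 4: I-I =  0 → A
  i= 5: W-D = 19 → T
  i= 6: F-H = 24 → Y
  i= 7: I-L = 23 → X
  i= 8: J-W = 13 → N
  i= 9: C-C =  0 → A
  i=10: D-K = 19 → T
  shifts repeat with period 5: TYXNA

TYXNA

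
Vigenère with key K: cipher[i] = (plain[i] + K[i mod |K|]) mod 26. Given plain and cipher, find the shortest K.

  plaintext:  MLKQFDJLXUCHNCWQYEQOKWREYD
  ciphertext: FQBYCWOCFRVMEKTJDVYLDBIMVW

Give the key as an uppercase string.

TFRIX

  i= 0: F-M = 19 → T
  i= 1: Q-L =  5 → F
  i= 2: B-K = 17 → R
  i= 3: Y-Q =  8 → I
  i= 4: C-F = 23 → X
  i= 5: W-D = 19 → T
  i= 6: O-J =  5 → F
  i= 7: C-L = 17 → R
  i= 8: F-X =  8 → I
  i= 9: R-U = 23 → X
  i=10: V-C = 19 → T
  i=11: M-H =  5 → F
  i=12: E-N = 17 → R
  i=13: K-C =  8 → I
  i=14: T-W = 23 → X
  i=15: J-Q = 19 → T
  i=16: D-Y =  5 → F
  i=17: V-E = 17 → R
  i=18: Y-Q =  8 → I
  i=19: L-O = 23 → X
  i=20: D-K = 19 → T
  i=21: B-W =  5 → F
  i=22: I-R = 17 → R
  i=23: M-E =  8 → I
  i=24: V-Y = 23 → X
  i=25: W-D = 19 → T
  shifts repeat with period 5: TFRIX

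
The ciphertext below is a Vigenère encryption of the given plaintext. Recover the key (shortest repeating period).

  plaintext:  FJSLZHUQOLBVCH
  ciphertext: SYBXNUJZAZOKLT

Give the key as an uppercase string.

  i= 0: S-F = 13 → N
  i= 1: Y-J = 15 → P
  i= 2: B-S =  9 → J
  i= 3: X-L = 12 → M
  i= 4: N-Z = 14 → O
  i= 5: U-H = 13 → N
  i= 6: J-U = 15 → P
  i= 7: Z-Q =  9 → J
  i= 8: A-O = 12 → M
  i= 9: Z-L = 14 → O
  i=10: O-B = 13 → N
  i=11: K-V = 15 → P
  i=12: L-C =  9 → J
  i=13: T-H = 12 → M
  shifts repeat with period 5: NPJMO

NPJMO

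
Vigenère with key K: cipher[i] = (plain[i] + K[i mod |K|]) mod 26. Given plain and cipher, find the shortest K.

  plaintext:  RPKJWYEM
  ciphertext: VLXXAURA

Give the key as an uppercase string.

EWNO

  i= 0: V-R =  4 → E
  i= 1: L-P = 22 → W
  i= 2: X-K = 13 → N
  i= 3: X-J = 14 → O
  i= 4: A-W =  4 → E
  i= 5: U-Y = 22 → W
  i= 6: R-E = 13 → N
  i= 7: A-M = 14 → O
  shifts repeat with period 4: EWNO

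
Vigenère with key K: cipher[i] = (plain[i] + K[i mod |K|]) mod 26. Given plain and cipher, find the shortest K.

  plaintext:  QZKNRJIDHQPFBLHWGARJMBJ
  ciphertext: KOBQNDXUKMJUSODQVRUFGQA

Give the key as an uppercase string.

  i= 0: K-Q = 20 → U
  i= 1: O-Z = 15 → P
  i= 2: B-K = 17 → R
  i= 3: Q-N =  3 → D
  i= 4: N-R = 22 → W
  i= 5: D-J = 20 → U
  i= 6: X-I = 15 → P
  i= 7: U-D = 17 → R
  i= 8: K-H =  3 → D
  i= 9: M-Q = 22 → W
  i=10: J-P = 20 → U
  i=11: U-F = 15 → P
  i=12: S-B = 17 → R
  i=13: O-L =  3 → D
  i=14: D-H = 22 → W
  i=15: Q-W = 20 → U
  i=16: V-G = 15 → P
  i=17: R-A = 17 → R
  i=18: U-R =  3 → D
  i=19: F-J = 22 → W
  i=20: G-M = 20 → U
  i=21: Q-B = 15 → P
  i=22: A-J = 17 → R
  shifts repeat with period 5: UPRDW

UPRDW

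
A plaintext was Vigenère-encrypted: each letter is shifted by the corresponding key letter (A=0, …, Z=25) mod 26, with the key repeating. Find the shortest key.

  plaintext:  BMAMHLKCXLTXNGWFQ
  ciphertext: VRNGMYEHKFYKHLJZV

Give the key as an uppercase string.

UFN

  i= 0: V-B = 20 → U
  i= 1: R-M =  5 → F
  i= 2: N-A = 13 → N
  i= 3: G-M = 20 → U
  i= 4: M-H =  5 → F
  i= 5: Y-L = 13 → N
  i= 6: E-K = 20 → U
  i= 7: H-C =  5 → F
  i= 8: K-X = 13 → N
  i= 9: F-L = 20 → U
  i=10: Y-T =  5 → F
  i=11: K-X = 13 → N
  i=12: H-N = 20 → U
  i=13: L-G =  5 → F
  i=14: J-W = 13 → N
  i=15: Z-F = 20 → U
  i=16: V-Q =  5 → F
  shifts repeat with period 3: UFN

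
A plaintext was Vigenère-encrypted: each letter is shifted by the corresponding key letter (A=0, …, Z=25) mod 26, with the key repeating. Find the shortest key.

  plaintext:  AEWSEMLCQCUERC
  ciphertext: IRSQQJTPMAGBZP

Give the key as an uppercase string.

  i= 0: I-A =  8 → I
  i= 1: R-E = 13 → N
  i= 2: S-W = 22 → W
  i= 3: Q-S = 24 → Y
  i= 4: Q-E = 12 → M
  i= 5: J-M = 23 → X
  i= 6: T-L =  8 → I
  i= 7: P-C = 13 → N
  i= 8: M-Q = 22 → W
  i= 9: A-C = 24 → Y
  i=10: G-U = 12 → M
  i=11: B-E = 23 → X
  i=12: Z-R =  8 → I
  i=13: P-C = 13 → N
  shifts repeat with period 6: INWYMX

INWYMX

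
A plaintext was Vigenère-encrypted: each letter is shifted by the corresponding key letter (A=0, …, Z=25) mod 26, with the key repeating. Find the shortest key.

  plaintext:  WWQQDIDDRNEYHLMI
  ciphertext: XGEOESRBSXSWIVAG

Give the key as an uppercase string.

BKOY

  i= 0: X-W =  1 → B
  i= 1: G-W = 10 → K
  i= 2: E-Q = 14 → O
  i= 3: O-Q = 24 → Y
  i= 4: E-D =  1 → B
  i= 5: S-I = 10 → K
  i= 6: R-D = 14 → O
  i= 7: B-D = 24 → Y
  i= 8: S-R =  1 → B
  i= 9: X-N = 10 → K
  i=10: S-E = 14 → O
  i=11: W-Y = 24 → Y
  i=12: I-H =  1 → B
  i=13: V-L = 10 → K
  i=14: A-M = 14 → O
  i=15: G-I = 24 → Y
  shifts repeat with period 4: BKOY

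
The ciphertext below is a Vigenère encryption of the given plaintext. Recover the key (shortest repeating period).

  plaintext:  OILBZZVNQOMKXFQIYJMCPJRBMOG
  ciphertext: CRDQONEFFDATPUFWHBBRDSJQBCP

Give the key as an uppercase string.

  i= 0: C-O = 14 → O
  i= 1: R-I =  9 → J
  i= 2: D-L = 18 → S
  i= 3: Q-B = 15 → P
  i= 4: O-Z = 15 → P
  i= 5: N-Z = 14 → O
  i= 6: E-V =  9 → J
  i= 7: F-N = 18 → S
  i= 8: F-Q = 15 → P
  i= 9: D-O = 15 → P
  i=10: A-M = 14 → O
  i=11: T-K =  9 → J
  i=12: P-X = 18 → S
  i=13: U-F = 15 → P
  i=14: F-Q = 15 → P
  i=15: W-I = 14 → O
  i=16: H-Y =  9 → J
  i=17: B-J = 18 → S
  i=18: B-M = 15 → P
  i=19: R-C = 15 → P
  i=20: D-P = 14 → O
  i=21: S-J =  9 → J
  i=22: J-R = 18 → S
  i=23: Q-B = 15 → P
  i=24: B-M = 15 → P
  i=25: C-O = 14 → O
  i=26: P-G =  9 → J
  shifts repeat with period 5: OJSPP

OJSPP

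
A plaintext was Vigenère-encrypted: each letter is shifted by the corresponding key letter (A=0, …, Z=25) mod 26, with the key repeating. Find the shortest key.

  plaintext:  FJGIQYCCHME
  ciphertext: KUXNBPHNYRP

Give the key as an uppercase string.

  i= 0: K-F =  5 → F
  i= 1: U-J = 11 → L
  i= 2: X-G = 17 → R
  i= 3: N-I =  5 → F
  i= 4: B-Q = 11 → L
  i= 5: P-Y = 17 → R
  i= 6: H-C =  5 → F
  i= 7: N-C = 11 → L
  i= 8: Y-H = 17 → R
  i= 9: R-M =  5 → F
  i=10: P-E = 11 → L
  shifts repeat with period 3: FLR

FLR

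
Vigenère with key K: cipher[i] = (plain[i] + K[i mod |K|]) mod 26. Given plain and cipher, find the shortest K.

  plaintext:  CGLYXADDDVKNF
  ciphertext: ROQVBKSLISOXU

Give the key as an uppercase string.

  i= 0: R-C = 15 → P
  i= 1: O-G =  8 → I
  i= 2: Q-L =  5 → F
  i= 3: V-Y = 23 → X
  i= 4: B-X =  4 → E
  i= 5: K-A = 10 → K
  i= 6: S-D = 15 → P
  i= 7: L-D =  8 → I
  i= 8: I-D =  5 → F
  i= 9: S-V = 23 → X
  i=10: O-K =  4 → E
  i=11: X-N = 10 → K
  i=12: U-F = 15 → P
  shifts repeat with period 6: PIFXEK

PIFXEK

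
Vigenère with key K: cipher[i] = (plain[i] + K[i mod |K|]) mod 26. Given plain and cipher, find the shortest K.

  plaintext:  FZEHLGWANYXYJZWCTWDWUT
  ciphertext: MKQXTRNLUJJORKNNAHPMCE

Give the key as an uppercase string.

  i= 0: M-F =  7 → H
  i= 1: K-Z = 11 → L
  i= 2: Q-E = 12 → M
  i= 3: X-H = 16 → Q
  i= 4: T-L =  8 → I
  i= 5: R-G = 11 → L
  i= 6: N-W = 17 → R
  i= 7: L-A = 11 → L
  i= 8: U-N =  7 → H
  i= 9: J-Y = 11 → L
  i=10: J-X = 12 → M
  i=11: O-Y = 16 → Q
  i=12: R-J =  8 → I
  i=13: K-Z = 11 → L
  i=14: N-W = 17 → R
  i=15: N-C = 11 → L
  i=16: A-T =  7 → H
  i=17: H-W = 11 → L
  i=18: P-D = 12 → M
  i=19: M-W = 16 → Q
  i=20: C-U =  8 → I
  i=21: E-T = 11 → L
  shifts repeat with period 8: HLMQILRL

HLMQILRL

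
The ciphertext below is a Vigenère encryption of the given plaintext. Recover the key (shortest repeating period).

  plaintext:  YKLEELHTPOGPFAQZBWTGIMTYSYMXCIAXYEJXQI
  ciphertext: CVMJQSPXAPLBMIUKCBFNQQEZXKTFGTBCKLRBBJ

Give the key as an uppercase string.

  i= 0: C-Y =  4 → E
  i= 1: V-K = 11 → L
  i= 2: M-L =  1 → B
  i= 3: J-E =  5 → F
  i= 4: Q-E = 12 → M
  i= 5: S-L =  7 → H
  i= 6: P-H =  8 → I
  i= 7: X-T =  4 → E
  i= 8: A-P = 11 → L
  i= 9: P-O =  1 → B
  i=10: L-G =  5 → F
  i=11: B-P = 12 → M
  i=12: M-F =  7 → H
  i=13: I-A =  8 → I
  i=14: U-Q =  4 → E
  i=15: K-Z = 11 → L
  i=16: C-B =  1 → B
  i=17: B-W =  5 → F
  i=18: F-T = 12 → M
  i=19: N-G =  7 → H
  i=20: Q-I =  8 → I
  i=21: Q-M =  4 → E
  i=22: E-T = 11 → L
  i=23: Z-Y =  1 → B
  i=24: X-S =  5 → F
  i=25: K-Y = 12 → M
  i=26: T-M =  7 → H
  i=27: F-X =  8 → I
  i=28: G-C =  4 → E
  i=29: T-I = 11 → L
  i=30: B-A =  1 → B
  i=31: C-X =  5 → F
  i=32: K-Y = 12 → M
  i=33: L-E =  7 → H
  i=34: R-J =  8 → I
  i=35: B-X =  4 → E
  i=36: B-Q = 11 → L
  i=37: J-I =  1 → B
  shifts repeat with period 7: ELBFMHI

ELBFMHI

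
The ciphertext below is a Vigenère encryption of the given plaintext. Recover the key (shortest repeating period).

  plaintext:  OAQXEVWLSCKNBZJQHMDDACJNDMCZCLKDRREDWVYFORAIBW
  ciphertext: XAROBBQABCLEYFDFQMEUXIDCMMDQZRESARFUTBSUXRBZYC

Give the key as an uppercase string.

  i= 0: X-O =  9 → J
  i= 1: A-A =  0 → A
  i= 2: R-Q =  1 → B
  i= 3: O-X = 17 → R
  i= 4: B-E = 23 → X
  i= 5: B-V =  6 → G
  i= 6: Q-W = 20 → U
  i= 7: A-L = 15 → P
  i= 8: B-S =  9 → J
  i= 9: C-C =  0 → A
  i=10: L-K =  1 → B
  i=11: E-N = 17 → R
  i=12: Y-B = 23 → X
  i=13: F-Z =  6 → G
  i=14: D-J = 20 → U
  i=15: F-Q = 15 → P
  i=16: Q-H =  9 → J
  i=17: M-M =  0 → A
  i=18: E-D =  1 → B
  i=19: U-D = 17 → R
  i=20: X-A = 23 → X
  i=21: I-C =  6 → G
  i=22: D-J = 20 → U
  i=23: C-N = 15 → P
  i=24: M-D =  9 → J
  i=25: M-M =  0 → A
  i=26: D-C =  1 → B
  i=27: Q-Z = 17 → R
  i=28: Z-C = 23 → X
  i=29: R-L =  6 → G
  i=30: E-K = 20 → U
  i=31: S-D = 15 → P
  i=32: A-R =  9 → J
  i=33: R-R =  0 → A
  i=34: F-E =  1 → B
  i=35: U-D = 17 → R
  i=36: T-W = 23 → X
  i=37: B-V =  6 → G
  i=38: S-Y = 20 → U
  i=39: U-F = 15 → P
  i=40: X-O =  9 → J
  i=41: R-R =  0 → A
  i=42: B-A =  1 → B
  i=43: Z-I = 17 → R
  i=44: Y-B = 23 → X
  i=45: C-W =  6 → G
  shifts repeat with period 8: JABRXGUP

JABRXGUP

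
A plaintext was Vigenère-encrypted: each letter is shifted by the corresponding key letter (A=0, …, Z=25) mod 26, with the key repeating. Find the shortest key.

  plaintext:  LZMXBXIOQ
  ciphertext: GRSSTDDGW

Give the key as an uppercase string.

VSG

  i= 0: G-L = 21 → V
  i= 1: R-Z = 18 → S
  i= 2: S-M =  6 → G
  i= 3: S-X = 21 → V
  i= 4: T-B = 18 → S
  i= 5: D-X =  6 → G
  i= 6: D-I = 21 → V
  i= 7: G-O = 18 → S
  i= 8: W-Q =  6 → G
  shifts repeat with period 3: VSG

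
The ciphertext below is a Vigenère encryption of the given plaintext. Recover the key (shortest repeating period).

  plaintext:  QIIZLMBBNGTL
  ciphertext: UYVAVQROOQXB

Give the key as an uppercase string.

  i= 0: U-Q =  4 → E
  i= 1: Y-I = 16 → Q
  i= 2: V-I = 13 → N
  i= 3: A-Z =  1 → B
  i= 4: V-L = 10 → K
  i= 5: Q-M =  4 → E
  i= 6: R-B = 16 → Q
  i= 7: O-B = 13 → N
  i= 8: O-N =  1 → B
  i= 9: Q-G = 10 → K
  i=10: X-T =  4 → E
  i=11: B-L = 16 → Q
  shifts repeat with period 5: EQNBK

EQNBK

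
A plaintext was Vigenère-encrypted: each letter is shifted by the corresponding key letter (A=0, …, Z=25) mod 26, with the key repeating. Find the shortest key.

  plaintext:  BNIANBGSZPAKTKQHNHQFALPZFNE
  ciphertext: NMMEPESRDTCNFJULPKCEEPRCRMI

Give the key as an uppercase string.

  i= 0: N-B = 12 → M
  i= 1: M-N = 25 → Z
  i= 2: M-I =  4 → E
  i= 3: E-A =  4 → E
  i= 4: P-N =  2 → C
  i= 5: E-B =  3 → D
  i= 6: S-G = 12 → M
  i= 7: R-S = 25 → Z
  i= 8: D-Z =  4 → E
  i= 9: T-P =  4 → E
  i=10: C-A =  2 → C
  i=11: N-K =  3 → D
  i=12: F-T = 12 → M
  i=13: J-K = 25 → Z
  i=14: U-Q =  4 → E
  i=15: L-H =  4 → E
  i=16: P-N =  2 → C
  i=17: K-H =  3 → D
  i=18: C-Q = 12 → M
  i=19: E-F = 25 → Z
  i=20: E-A =  4 → E
  i=21: P-L =  4 → E
  i=22: R-P =  2 → C
  i=23: C-Z =  3 → D
  i=24: R-F = 12 → M
  i=25: M-N = 25 → Z
  i=26: I-E =  4 → E
  shifts repeat with period 6: MZEECD

MZEECD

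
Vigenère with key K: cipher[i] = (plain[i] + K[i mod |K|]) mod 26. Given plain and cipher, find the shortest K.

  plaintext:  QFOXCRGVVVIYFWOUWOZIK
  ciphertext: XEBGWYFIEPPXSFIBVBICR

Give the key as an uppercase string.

HZNJU

  i= 0: X-Q =  7 → H
  i= 1: E-F = 25 → Z
  i= 2: B-O = 13 → N
  i= 3: G-X =  9 → J
  i= 4: W-C = 20 → U
  i= 5: Y-R =  7 → H
  i= 6: F-G = 25 → Z
  i= 7: I-V = 13 → N
  i= 8: E-V =  9 → J
  i= 9: P-V = 20 → U
  i=10: P-I =  7 → H
  i=11: X-Y = 25 → Z
  i=12: S-F = 13 → N
  i=13: F-W =  9 → J
  i=14: I-O = 20 → U
  i=15: B-U =  7 → H
  i=16: V-W = 25 → Z
  i=17: B-O = 13 → N
  i=18: I-Z =  9 → J
  i=19: C-I = 20 → U
  i=20: R-K =  7 → H
  shifts repeat with period 5: HZNJU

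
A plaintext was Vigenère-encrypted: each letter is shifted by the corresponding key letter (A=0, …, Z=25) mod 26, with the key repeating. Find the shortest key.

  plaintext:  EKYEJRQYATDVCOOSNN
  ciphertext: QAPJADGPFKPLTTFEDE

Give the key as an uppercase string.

  i= 0: Q-E = 12 → M
  i= 1: A-K = 16 → Q
  i= 2: P-Y = 17 → R
  i= 3: J-E =  5 → F
  i= 4: A-J = 17 → R
  i= 5: D-R = 12 → M
  i= 6: G-Q = 16 → Q
  i= 7: P-Y = 17 → R
  i= 8: F-A =  5 → F
  i= 9: K-T = 17 → R
  i=10: P-D = 12 → M
  i=11: L-V = 16 → Q
  i=12: T-C = 17 → R
  i=13: T-O =  5 → F
  i=14: F-O = 17 → R
  i=15: E-S = 12 → M
  i=16: D-N = 16 → Q
  i=17: E-N = 17 → R
  shifts repeat with period 5: MQRFR

MQRFR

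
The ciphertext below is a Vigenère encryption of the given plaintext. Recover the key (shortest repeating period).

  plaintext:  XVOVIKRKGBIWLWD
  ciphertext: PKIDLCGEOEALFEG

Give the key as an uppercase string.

  i= 0: P-X = 18 → S
  i= 1: K-V = 15 → P
  i= 2: I-O = 20 → U
  i= 3: D-V =  8 → I
  i= 4: L-I =  3 → D
  i= 5: C-K = 18 → S
  i= 6: G-R = 15 → P
  i= 7: E-K = 20 → U
  i= 8: O-G =  8 → I
  i= 9: E-B =  3 → D
  i=10: A-I = 18 → S
  i=11: L-W = 15 → P
  i=12: F-L = 20 → U
  i=13: E-W =  8 → I
  i=14: G-D =  3 → D
  shifts repeat with period 5: SPUID

SPUID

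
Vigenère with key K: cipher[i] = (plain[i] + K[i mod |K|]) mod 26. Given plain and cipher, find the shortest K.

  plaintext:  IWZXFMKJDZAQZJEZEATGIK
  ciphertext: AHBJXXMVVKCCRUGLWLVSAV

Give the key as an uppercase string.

SLCM

  i= 0: A-I = 18 → S
  i= 1: H-W = 11 → L
  i= 2: B-Z =  2 → C
  i= 3: J-X = 12 → M
  i= 4: X-F = 18 → S
  i= 5: X-M = 11 → L
  i= 6: M-K =  2 → C
  i= 7: V-J = 12 → M
  i= 8: V-D = 18 → S
  i= 9: K-Z = 11 → L
  i=10: C-A =  2 → C
  i=11: C-Q = 12 → M
  i=12: R-Z = 18 → S
  i=13: U-J = 11 → L
  i=14: G-E =  2 → C
  i=15: L-Z = 12 → M
  i=16: W-E = 18 → S
  i=17: L-A = 11 → L
  i=18: V-T =  2 → C
  i=19: S-G = 12 → M
  i=20: A-I = 18 → S
  i=21: V-K = 11 → L
  shifts repeat with period 4: SLCM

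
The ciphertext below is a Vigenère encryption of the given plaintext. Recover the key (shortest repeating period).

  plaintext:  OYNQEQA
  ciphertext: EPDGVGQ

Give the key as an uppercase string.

QRQ

  i= 0: E-O = 16 → Q
  i= 1: P-Y = 17 → R
  i= 2: D-N = 16 → Q
  i= 3: G-Q = 16 → Q
  i= 4: V-E = 17 → R
  i= 5: G-Q = 16 → Q
  i= 6: Q-A = 16 → Q
  shifts repeat with period 3: QRQ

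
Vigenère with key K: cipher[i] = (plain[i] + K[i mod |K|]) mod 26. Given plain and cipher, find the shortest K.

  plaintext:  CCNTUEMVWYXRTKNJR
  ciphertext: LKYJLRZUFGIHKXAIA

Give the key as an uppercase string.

JILQRNNZ

  i= 0: L-C =  9 → J
  i= 1: K-C =  8 → I
  i= 2: Y-N = 11 → L
  i= 3: J-T = 16 → Q
  i= 4: L-U = 17 → R
  i= 5: R-E = 13 → N
  i= 6: Z-M = 13 → N
  i= 7: U-V = 25 → Z
  i= 8: F-W =  9 → J
  i= 9: G-Y =  8 → I
  i=10: I-X = 11 → L
  i=11: H-R = 16 → Q
  i=12: K-T = 17 → R
  i=13: X-K = 13 → N
  i=14: A-N = 13 → N
  i=15: I-J = 25 → Z
  i=16: A-R =  9 → J
  shifts repeat with period 8: JILQRNNZ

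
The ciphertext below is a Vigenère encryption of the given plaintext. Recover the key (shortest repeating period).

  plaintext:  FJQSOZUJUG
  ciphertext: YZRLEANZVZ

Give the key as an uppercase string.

  i= 0: Y-F = 19 → T
  i= 1: Z-J = 16 → Q
  i= 2: R-Q =  1 → B
  i= 3: L-S = 19 → T
  i= 4: E-O = 16 → Q
  i= 5: A-Z =  1 → B
  i= 6: N-U = 19 → T
  i= 7: Z-J = 16 → Q
  i= 8: V-U =  1 → B
  i= 9: Z-G = 19 → T
  shifts repeat with period 3: TQB

TQB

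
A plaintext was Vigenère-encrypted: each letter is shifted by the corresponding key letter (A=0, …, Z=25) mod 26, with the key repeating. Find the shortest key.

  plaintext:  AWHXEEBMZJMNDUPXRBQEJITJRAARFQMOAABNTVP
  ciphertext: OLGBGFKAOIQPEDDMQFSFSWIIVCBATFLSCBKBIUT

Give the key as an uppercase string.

OPZECBJ

  i= 0: O-A = 14 → O
  i= 1: L-W = 15 → P
  i= 2: G-H = 25 → Z
  i= 3: B-X =  4 → E
  i= 4: G-E =  2 → C
  i= 5: F-E =  1 → B
  i= 6: K-B =  9 → J
  i= 7: A-M = 14 → O
  i= 8: O-Z = 15 → P
  i= 9: I-J = 25 → Z
  i=10: Q-M =  4 → E
  i=11: P-N =  2 → C
  i=12: E-D =  1 → B
  i=13: D-U =  9 → J
  i=14: D-P = 14 → O
  i=15: M-X = 15 → P
  i=16: Q-R = 25 → Z
  i=17: F-B =  4 → E
  i=18: S-Q =  2 → C
  i=19: F-E =  1 → B
  i=20: S-J =  9 → J
  i=21: W-I = 14 → O
  i=22: I-T = 15 → P
  i=23: I-J = 25 → Z
  i=24: V-R =  4 → E
  i=25: C-A =  2 → C
  i=26: B-A =  1 → B
  i=27: A-R =  9 → J
  i=28: T-F = 14 → O
  i=29: F-Q = 15 → P
  i=30: L-M = 25 → Z
  i=31: S-O =  4 → E
  i=32: C-A =  2 → C
  i=33: B-A =  1 → B
  i=34: K-B =  9 → J
  i=35: B-N = 14 → O
  i=36: I-T = 15 → P
  i=37: U-V = 25 → Z
  i=38: T-P =  4 → E
  shifts repeat with period 7: OPZECBJ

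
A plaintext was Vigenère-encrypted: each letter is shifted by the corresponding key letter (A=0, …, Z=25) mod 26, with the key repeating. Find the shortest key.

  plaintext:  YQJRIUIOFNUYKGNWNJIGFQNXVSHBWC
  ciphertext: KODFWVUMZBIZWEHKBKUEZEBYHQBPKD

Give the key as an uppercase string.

  i= 0: K-Y = 12 → M
  i= 1: O-Q = 24 → Y
  i= 2: D-J = 20 → U
  i= 3: F-R = 14 → O
  i= 4: W-I = 14 → O
  i= 5: V-U =  1 → B
  i= 6: U-I = 12 → M
  i= 7: M-O = 24 → Y
  i= 8: Z-F = 20 → U
  i= 9: B-N = 14 → O
  i=10: I-U = 14 → O
  i=11: Z-Y =  1 → B
  i=12: W-K = 12 → M
  i=13: E-G = 24 → Y
  i=14: H-N = 20 → U
  i=15: K-W = 14 → O
  i=16: B-N = 14 → O
  i=17: K-J =  1 → B
  i=18: U-I = 12 → M
  i=19: E-G = 24 → Y
  i=20: Z-F = 20 → U
  i=21: E-Q = 14 → O
  i=22: B-N = 14 → O
  i=23: Y-X =  1 → B
  i=24: H-V = 12 → M
  i=25: Q-S = 24 → Y
  i=26: B-H = 20 → U
  i=27: P-B = 14 → O
  i=28: K-W = 14 → O
  i=29: D-C =  1 → B
  shifts repeat with period 6: MYUOOB

MYUOOB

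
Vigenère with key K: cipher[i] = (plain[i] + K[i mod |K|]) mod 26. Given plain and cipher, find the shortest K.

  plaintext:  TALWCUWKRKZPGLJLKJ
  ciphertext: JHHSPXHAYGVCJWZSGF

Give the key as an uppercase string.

QHWWNDL

  i= 0: J-T = 16 → Q
  i= 1: H-A =  7 → H
  i= 2: H-L = 22 → W
  i= 3: S-W = 22 → W
  i= 4: P-C = 13 → N
  i= 5: X-U =  3 → D
  i= 6: H-W = 11 → L
  i= 7: A-K = 16 → Q
  i= 8: Y-R =  7 → H
  i= 9: G-K = 22 → W
  i=10: V-Z = 22 → W
  i=11: C-P = 13 → N
  i=12: J-G =  3 → D
  i=13: W-L = 11 → L
  i=14: Z-J = 16 → Q
  i=15: S-L =  7 → H
  i=16: G-K = 22 → W
  i=17: F-J = 22 → W
  shifts repeat with period 7: QHWWNDL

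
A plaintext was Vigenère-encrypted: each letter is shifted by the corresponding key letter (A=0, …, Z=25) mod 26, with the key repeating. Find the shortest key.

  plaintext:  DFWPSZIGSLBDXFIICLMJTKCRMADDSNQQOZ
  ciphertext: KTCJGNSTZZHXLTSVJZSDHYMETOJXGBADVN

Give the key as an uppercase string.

  i= 0: K-D =  7 → H
  i= 1: T-F = 14 → O
  i= 2: C-W =  6 → G
  i= 3: J-P = 20 → U
  i= 4: G-S = 14 → O
  i= 5: N-Z = 14 → O
  i= 6: S-I = 10 → K
  i= 7: T-G = 13 → N
  i= 8: Z-S =  7 → H
  i= 9: Z-L = 14 → O
  i=10: H-B =  6 → G
  i=11: X-D = 20 → U
  i=12: L-X = 14 → O
  i=13: T-F = 14 → O
  i=14: S-I = 10 → K
  i=15: V-I = 13 → N
  i=16: J-C =  7 → H
  i=17: Z-L = 14 → O
  i=18: S-M =  6 → G
  i=19: D-J = 20 → U
  i=20: H-T = 14 → O
  i=21: Y-K = 14 → O
  i=22: M-C = 10 → K
  i=23: E-R = 13 → N
  i=24: T-M =  7 → H
  i=25: O-A = 14 → O
  i=26: J-D =  6 → G
  i=27: X-D = 20 → U
  i=28: G-S = 14 → O
  i=29: B-N = 14 → O
  i=30: A-Q = 10 → K
  i=31: D-Q = 13 → N
  i=32: V-O =  7 → H
  i=33: N-Z = 14 → O
  shifts repeat with period 8: HOGUOOKN

HOGUOOKN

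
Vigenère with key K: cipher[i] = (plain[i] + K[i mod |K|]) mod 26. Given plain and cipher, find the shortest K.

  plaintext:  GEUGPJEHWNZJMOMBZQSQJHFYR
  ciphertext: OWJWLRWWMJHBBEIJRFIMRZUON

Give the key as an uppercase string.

  i= 0: O-G =  8 → I
  i= 1: W-E = 18 → S
  i= 2: J-U = 15 → P
  i= 3: W-G = 16 → Q
  i= 4: L-P = 22 → W
  i= 5: R-J =  8 → I
  i= 6: W-E = 18 → S
  i= 7: W-H = 15 → P
  i= 8: M-W = 16 → Q
  i= 9: J-N = 22 → W
  i=10: H-Z =  8 → I
  i=11: B-J = 18 → S
  i=12: B-M = 15 → P
  i=13: E-O = 16 → Q
  i=14: I-M = 22 → W
  i=15: J-B =  8 → I
  i=16: R-Z = 18 → S
  i=17: F-Q = 15 → P
  i=18: I-S = 16 → Q
  i=19: M-Q = 22 → W
  i=20: R-J =  8 → I
  i=21: Z-H = 18 → S
  i=22: U-F = 15 → P
  i=23: O-Y = 16 → Q
  i=24: N-R = 22 → W
  shifts repeat with period 5: ISPQW

ISPQW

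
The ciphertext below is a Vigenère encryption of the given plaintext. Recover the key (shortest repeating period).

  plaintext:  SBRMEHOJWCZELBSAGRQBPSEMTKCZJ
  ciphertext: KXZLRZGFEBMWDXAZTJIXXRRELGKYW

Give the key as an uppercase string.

  i= 0: K-S = 18 → S
  i= 1: X-B = 22 → W
  i= 2: Z-R =  8 → I
  i= 3: L-M = 25 → Z
  i= 4: R-E = 13 → N
  i= 5: Z-H = 18 → S
  i= 6: G-O = 18 → S
  i= 7: F-J = 22 → W
  i= 8: E-W =  8 → I
  i= 9: B-C = 25 → Z
  i=10: M-Z = 13 → N
  i=11: W-E = 18 → S
  i=12: D-L = 18 → S
  i=13: X-B = 22 → W
  i=14: A-S =  8 → I
  i=15: Z-A = 25 → Z
  i=16: T-G = 13 → N
  i=17: J-R = 18 → S
  i=18: I-Q = 18 → S
  i=19: X-B = 22 → W
  i=20: X-P =  8 → I
  i=21: R-S = 25 → Z
  i=22: R-E = 13 → N
  i=23: E-M = 18 → S
  i=24: L-T = 18 → S
  i=25: G-K = 22 → W
  i=26: K-C =  8 → I
  i=27: Y-Z = 25 → Z
  i=28: W-J = 13 → N
  shifts repeat with period 6: SWIZNS

SWIZNS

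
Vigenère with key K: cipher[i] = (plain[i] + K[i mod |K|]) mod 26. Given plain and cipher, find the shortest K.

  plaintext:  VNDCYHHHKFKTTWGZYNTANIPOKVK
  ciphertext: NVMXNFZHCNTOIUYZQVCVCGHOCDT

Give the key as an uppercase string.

SIJVPYSA

  i= 0: N-V = 18 → S
  i= 1: V-N =  8 → I
  i= 2: M-D =  9 → J
  i= 3: X-C = 21 → V
  i= 4: N-Y = 15 → P
  i= 5: F-H = 24 → Y
  i= 6: Z-H = 18 → S
  i= 7: H-H =  0 → A
  i= 8: C-K = 18 → S
  i= 9: N-F =  8 → I
  i=10: T-K =  9 → J
  i=11: O-T = 21 → V
  i=12: I-T = 15 → P
  i=13: U-W = 24 → Y
  i=14: Y-G = 18 → S
  i=15: Z-Z =  0 → A
  i=16: Q-Y = 18 → S
  i=17: V-N =  8 → I
  i=18: C-T =  9 → J
  i=19: V-A = 21 → V
  i=20: C-N = 15 → P
  i=21: G-I = 24 → Y
  i=22: H-P = 18 → S
  i=23: O-O =  0 → A
  i=24: C-K = 18 → S
  i=25: D-V =  8 → I
  i=26: T-K =  9 → J
  shifts repeat with period 8: SIJVPYSA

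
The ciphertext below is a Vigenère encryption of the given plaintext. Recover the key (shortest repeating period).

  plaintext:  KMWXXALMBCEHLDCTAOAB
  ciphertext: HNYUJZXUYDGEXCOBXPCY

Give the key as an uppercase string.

  i= 0: H-K = 23 → X
  i= 1: N-M =  1 → B
  i= 2: Y-W =  2 → C
  i= 3: U-X = 23 → X
  i= 4: J-X = 12 → M
  i= 5: Z-A = 25 → Z
  i= 6: X-L = 12 → M
  i= 7: U-M =  8 → I
  i= 8: Y-B = 23 → X
  i= 9: D-C =  1 → B
  i=10: G-E =  2 → C
  i=11: E-H = 23 → X
  i=12: X-L = 12 → M
  i=13: C-D = 25 → Z
  i=14: O-C = 12 → M
  i=15: B-T =  8 → I
  i=16: X-A = 23 → X
  i=17: P-O =  1 → B
  i=18: C-A =  2 → C
  i=19: Y-B = 23 → X
  shifts repeat with period 8: XBCXMZMI

XBCXMZMI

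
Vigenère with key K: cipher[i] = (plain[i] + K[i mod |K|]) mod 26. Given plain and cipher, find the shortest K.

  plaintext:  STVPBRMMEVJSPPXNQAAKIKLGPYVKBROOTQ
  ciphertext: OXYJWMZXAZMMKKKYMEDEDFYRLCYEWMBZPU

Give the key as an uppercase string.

WEDUVVNL

  i= 0: O-S = 22 → W
  i= 1: X-T =  4 → E
  i= 2: Y-V =  3 → D
  i= 3: J-P = 20 → U
  i= 4: W-B = 21 → V
  i= 5: M-R = 21 → V
  i= 6: Z-M = 13 → N
  i= 7: X-M = 11 → L
  i= 8: A-E = 22 → W
  i= 9: Z-V =  4 → E
  i=10: M-J =  3 → D
  i=11: M-S = 20 → U
  i=12: K-P = 21 → V
  i=13: K-P = 21 → V
  i=14: K-X = 13 → N
  i=15: Y-N = 11 → L
  i=16: M-Q = 22 → W
  i=17: E-A =  4 → E
  i=18: D-A =  3 → D
  i=19: E-K = 20 → U
  i=20: D-I = 21 → V
  i=21: F-K = 21 → V
  i=22: Y-L = 13 → N
  i=23: R-G = 11 → L
  i=24: L-P = 22 → W
  i=25: C-Y =  4 → E
  i=26: Y-V =  3 → D
  i=27: E-K = 20 → U
  i=28: W-B = 21 → V
  i=29: M-R = 21 → V
  i=30: B-O = 13 → N
  i=31: Z-O = 11 → L
  i=32: P-T = 22 → W
  i=33: U-Q =  4 → E
  shifts repeat with period 8: WEDUVVNL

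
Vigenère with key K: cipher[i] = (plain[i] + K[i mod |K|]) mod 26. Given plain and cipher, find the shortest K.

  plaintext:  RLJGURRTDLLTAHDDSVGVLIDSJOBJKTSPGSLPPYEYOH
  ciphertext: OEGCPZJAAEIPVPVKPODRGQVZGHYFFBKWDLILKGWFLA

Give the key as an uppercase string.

XTXWVISH

  i= 0: O-R = 23 → X
  i= 1: E-L = 19 → T
  i= 2: G-J = 23 → X
  i= 3: C-G = 22 → W
  i= 4: P-U = 21 → V
  i= 5: Z-R =  8 → I
  i= 6: J-R = 18 → S
  i= 7: A-T =  7 → H
  i= 8: A-D = 23 → X
  i= 9: E-L = 19 → T
  i=10: I-L = 23 → X
  i=11: P-T = 22 → W
  i=12: V-A = 21 → V
  i=13: P-H =  8 → I
  i=14: V-D = 18 → S
  i=15: K-D =  7 → H
  i=16: P-S = 23 → X
  i=17: O-V = 19 → T
  i=18: D-G = 23 → X
  i=19: R-V = 22 → W
  i=20: G-L = 21 → V
  i=21: Q-I =  8 → I
  i=22: V-D = 18 → S
  i=23: Z-S =  7 → H
  i=24: G-J = 23 → X
  i=25: H-O = 19 → T
  i=26: Y-B = 23 → X
  i=27: F-J = 22 → W
  i=28: F-K = 21 → V
  i=29: B-T =  8 → I
  i=30: K-S = 18 → S
  i=31: W-P =  7 → H
  i=32: D-G = 23 → X
  i=33: L-S = 19 → T
  i=34: I-L = 23 → X
  i=35: L-P = 22 → W
  i=36: K-P = 21 → V
  i=37: G-Y =  8 → I
  i=38: W-E = 18 → S
  i=39: F-Y =  7 → H
  i=40: L-O = 23 → X
  i=41: A-H = 19 → T
  shifts repeat with period 8: XTXWVISH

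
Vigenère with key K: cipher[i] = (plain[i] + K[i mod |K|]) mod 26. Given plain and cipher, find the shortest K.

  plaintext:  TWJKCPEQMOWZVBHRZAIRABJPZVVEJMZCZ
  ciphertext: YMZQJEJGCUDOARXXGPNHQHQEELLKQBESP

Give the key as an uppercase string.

  i= 0: Y-T =  5 → F
  i= 1: M-W = 16 → Q
  i= 2: Z-J = 16 → Q
  i= 3: Q-K =  6 → G
  i= 4: J-C =  7 → H
  i= 5: E-P = 15 → P
  i= 6: J-E =  5 → F
  i= 7: G-Q = 16 → Q
  i= 8: C-M = 16 → Q
  i= 9: U-O =  6 → G
  i=10: D-W =  7 → H
  i=11: O-Z = 15 → P
  i=12: A-V =  5 → F
  i=13: R-B = 16 → Q
  i=14: X-H = 16 → Q
  i=15: X-R =  6 → G
  i=16: G-Z =  7 → H
  i=17: P-A = 15 → P
  i=18: N-I =  5 → F
  i=19: H-R = 16 → Q
  i=20: Q-A = 16 → Q
  i=21: H-B =  6 → G
  i=22: Q-J =  7 → H
  i=23: E-P = 15 → P
  i=24: E-Z =  5 → F
  i=25: L-V = 16 → Q
  i=26: L-V = 16 → Q
  i=27: K-E =  6 → G
  i=28: Q-J =  7 → H
  i=29: B-M = 15 → P
  i=30: E-Z =  5 → F
  i=31: S-C = 16 → Q
  i=32: P-Z = 16 → Q
  shifts repeat with period 6: FQQGHP

FQQGHP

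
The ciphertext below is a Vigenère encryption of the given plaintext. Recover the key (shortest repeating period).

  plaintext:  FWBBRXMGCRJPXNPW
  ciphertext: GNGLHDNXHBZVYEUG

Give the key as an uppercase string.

  i= 0: G-F =  1 → B
  i= 1: N-W = 17 → R
  i= 2: G-B =  5 → F
  i= 3: L-B = 10 → K
  i= 4: H-R = 16 → Q
  i= 5: D-X =  6 → G
  i= 6: N-M =  1 → B
  i= 7: X-G = 17 → R
  i= 8: H-C =  5 → F
  i= 9: B-R = 10 → K
  i=10: Z-J = 16 → Q
  i=11: V-P =  6 → G
  i=12: Y-X =  1 → B
  i=13: E-N = 17 → R
  i=14: U-P =  5 → F
  i=15: G-W = 10 → K
  shifts repeat with period 6: BRFKQG

BRFKQG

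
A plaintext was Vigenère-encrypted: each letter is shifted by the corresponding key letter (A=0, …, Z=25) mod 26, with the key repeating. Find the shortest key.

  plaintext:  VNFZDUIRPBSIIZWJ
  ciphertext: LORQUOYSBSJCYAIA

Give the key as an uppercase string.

  i= 0: L-V = 16 → Q
  i= 1: O-N =  1 → B
  i= 2: R-F = 12 → M
  i= 3: Q-Z = 17 → R
  i= 4: U-D = 17 → R
  i= 5: O-U = 20 → U
  i= 6: Y-I = 16 → Q
  i= 7: S-R =  1 → B
  i= 8: B-P = 12 → M
  i= 9: S-B = 17 → R
  i=10: J-S = 17 → R
  i=11: C-I = 20 → U
  i=12: Y-I = 16 → Q
  i=13: A-Z =  1 → B
  i=14: I-W = 12 → M
  i=15: A-J = 17 → R
  shifts repeat with period 6: QBMRRU

QBMRRU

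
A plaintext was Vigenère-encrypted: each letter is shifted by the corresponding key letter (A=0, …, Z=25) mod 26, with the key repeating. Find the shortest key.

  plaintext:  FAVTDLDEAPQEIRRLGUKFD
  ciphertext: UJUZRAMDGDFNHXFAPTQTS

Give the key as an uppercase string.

  i= 0: U-F = 15 → P
  i= 1: J-A =  9 → J
  i= 2: U-V = 25 → Z
  i= 3: Z-T =  6 → G
  i= 4: R-D = 14 → O
  i= 5: A-L = 15 → P
  i= 6: M-D =  9 → J
  i= 7: D-E = 25 → Z
  i= 8: G-A =  6 → G
  i= 9: D-P = 14 → O
  i=10: F-Q = 15 → P
  i=11: N-E =  9 → J
  i=12: H-I = 25 → Z
  i=13: X-R =  6 → G
  i=14: F-R = 14 → O
  i=15: A-L = 15 → P
  i=16: P-G =  9 → J
  i=17: T-U = 25 → Z
  i=18: Q-K =  6 → G
  i=19: T-F = 14 → O
  i=20: S-D = 15 → P
  shifts repeat with period 5: PJZGO

PJZGO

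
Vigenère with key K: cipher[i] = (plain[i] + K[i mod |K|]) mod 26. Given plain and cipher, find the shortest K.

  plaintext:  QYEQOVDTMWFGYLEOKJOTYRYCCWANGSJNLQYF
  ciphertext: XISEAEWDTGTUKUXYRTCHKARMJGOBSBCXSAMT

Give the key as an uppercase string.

HKOOMJTK

  i= 0: X-Q =  7 → H
  i= 1: I-Y = 10 → K
  i= 2: S-E = 14 → O
  i= 3: E-Q = 14 → O
  i= 4: A-O = 12 → M
  i= 5: E-V =  9 → J
  i= 6: W-D = 19 → T
  i= 7: D-T = 10 → K
  i= 8: T-M =  7 → H
  i= 9: G-W = 10 → K
  i=10: T-F = 14 → O
  i=11: U-G = 14 → O
  i=12: K-Y = 12 → M
  i=13: U-L =  9 → J
  i=14: X-E = 19 → T
  i=15: Y-O = 10 → K
  i=16: R-K =  7 → H
  i=17: T-J = 10 → K
  i=18: C-O = 14 → O
  i=19: H-T = 14 → O
  i=20: K-Y = 12 → M
  i=21: A-R =  9 → J
  i=22: R-Y = 19 → T
  i=23: M-C = 10 → K
  i=24: J-C =  7 → H
  i=25: G-W = 10 → K
  i=26: O-A = 14 → O
  i=27: B-N = 14 → O
  i=28: S-G = 12 → M
  i=29: B-S =  9 → J
  i=30: C-J = 19 → T
  i=31: X-N = 10 → K
  i=32: S-L =  7 → H
  i=33: A-Q = 10 → K
  i=34: M-Y = 14 → O
  i=35: T-F = 14 → O
  shifts repeat with period 8: HKOOMJTK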